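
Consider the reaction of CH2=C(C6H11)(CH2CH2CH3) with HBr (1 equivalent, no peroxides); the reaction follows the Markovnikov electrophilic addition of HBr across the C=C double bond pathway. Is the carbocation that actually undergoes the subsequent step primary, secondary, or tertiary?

tertiary

Step 1: Electrophilic addition begins with the π(C=C) electrons forming a bond to the proton of HBr. Following Markovnikov's rule, the resulting cation is tertiary. The H–Br bond breaks heterolytically, releasing Br⁻.
No single 1,2-shift to an adjacent carbon would give a more-substituted cation, so no rearrangement occurs.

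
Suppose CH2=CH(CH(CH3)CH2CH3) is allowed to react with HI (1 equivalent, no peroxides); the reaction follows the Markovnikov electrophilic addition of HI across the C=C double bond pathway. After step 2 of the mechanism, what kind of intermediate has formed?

Step 1: The π electrons of the C=C bond attack a proton of HI; Markovnikov addition places the new C–H on the less-substituted alkene carbon, so the positive charge ends up on the more-substituted carbon — a secondary carbocation. The H–I bond breaks heterolytically, releasing I⁻.
Step 2: A 1,2-hydride shift from the adjacent sec-butyl carbon moves the positive charge from the secondary centre to an adjacent carbon, generating a more stable tertiary carbocation.
After step 2 the species present is a tertiary carbocation.

tertiary carbocation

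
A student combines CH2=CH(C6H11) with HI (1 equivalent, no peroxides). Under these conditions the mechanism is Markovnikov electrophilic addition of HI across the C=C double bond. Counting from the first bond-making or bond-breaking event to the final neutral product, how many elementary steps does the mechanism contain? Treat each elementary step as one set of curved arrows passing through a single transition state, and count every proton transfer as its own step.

Step 1: Protonation of the alkene by HI: the π bond acts as the nucleophile and picks up H⁺, giving the more stable (Markovnikov) secondary carbocation. The H–I bond breaks heterolytically, releasing I⁻.
Step 2: A hydride (H with its bonding pair) migrates from the adjacent cyclohexyl carbon to the cationic centre — a 1,2-hydride shift — upgrading the secondary cation to a tertiary one.
Step 3: The I⁻ anion donates a lone pair to the carbocation, forming the new C–I σ-bond and giving the neutral alkyl halide.
Total: 3 elementary steps.

3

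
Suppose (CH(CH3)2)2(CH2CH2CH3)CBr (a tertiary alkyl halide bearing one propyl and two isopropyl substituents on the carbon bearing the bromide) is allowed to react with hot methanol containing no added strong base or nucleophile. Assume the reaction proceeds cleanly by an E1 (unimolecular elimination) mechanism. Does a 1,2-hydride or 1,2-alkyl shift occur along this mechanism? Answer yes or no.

The first-formed carbocation is tertiary.
No single 1,2-shift to an adjacent carbon would produce a more-substituted cation than the one already present, so no rearrangement occurs.

no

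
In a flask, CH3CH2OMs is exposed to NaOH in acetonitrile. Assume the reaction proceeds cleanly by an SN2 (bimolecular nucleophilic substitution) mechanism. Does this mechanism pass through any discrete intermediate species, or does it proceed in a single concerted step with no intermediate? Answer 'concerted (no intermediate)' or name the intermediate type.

concerted (no intermediate)

The hydroxide nucleophile donates a lone pair from O to the α-carbon in a backside attack; simultaneously the C–O σ-bond breaks and both of its electrons leave with MsO⁻. One concerted step with inversion of configuration.
All bond changes occur in one transition state; no discrete intermediate is formed.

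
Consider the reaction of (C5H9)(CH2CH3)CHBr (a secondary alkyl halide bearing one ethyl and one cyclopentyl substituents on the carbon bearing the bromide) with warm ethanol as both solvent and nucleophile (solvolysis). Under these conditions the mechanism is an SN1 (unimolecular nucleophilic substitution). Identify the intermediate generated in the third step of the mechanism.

Step 1: Rate-determining heterolysis of the C–Br bond gives Br⁻ and a secondary carbocation.
Step 2: Carbocation rearrangement: a 1,2-hydride shift from the adjacent cyclopentyl carbon converts the initially-formed secondary cation into the more stable tertiary cation.
Step 3: A lone pair on the oxygen of CH3CH2OH attacks the carbocation, forming a new C–O σ-bond and an oxonium ion.
After step 3 the species present is an oxonium ion.

oxonium ion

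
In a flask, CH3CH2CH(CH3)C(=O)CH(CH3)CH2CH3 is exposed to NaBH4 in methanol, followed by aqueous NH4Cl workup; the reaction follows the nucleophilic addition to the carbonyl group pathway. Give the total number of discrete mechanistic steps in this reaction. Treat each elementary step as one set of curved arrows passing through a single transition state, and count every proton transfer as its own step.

2

Step 1: A lone pair / filled orbital on H⁻ (delivered from BH4⁻) attacks the electrophilic carbonyl carbon; the π(C=O) electrons shift onto oxygen, producing a tetrahedral alkoxide intermediate.
Step 2: On aqueous NH4Cl workup the alkoxide oxygen is protonated, giving an alcohol.
Total: 2 elementary steps.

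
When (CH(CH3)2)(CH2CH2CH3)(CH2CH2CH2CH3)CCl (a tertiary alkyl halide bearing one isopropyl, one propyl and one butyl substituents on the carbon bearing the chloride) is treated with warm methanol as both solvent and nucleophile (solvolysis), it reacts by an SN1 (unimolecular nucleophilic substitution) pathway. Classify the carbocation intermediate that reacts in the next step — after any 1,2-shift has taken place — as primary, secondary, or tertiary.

Step 1: Ionisation: the C–Cl σ-bond cleaves heterolytically; both bonding electrons depart with Cl⁻, leaving a tertiary carbocation at the α-carbon.
No single 1,2-shift to an adjacent carbon would give a more-substituted cation, so no rearrangement occurs.

tertiary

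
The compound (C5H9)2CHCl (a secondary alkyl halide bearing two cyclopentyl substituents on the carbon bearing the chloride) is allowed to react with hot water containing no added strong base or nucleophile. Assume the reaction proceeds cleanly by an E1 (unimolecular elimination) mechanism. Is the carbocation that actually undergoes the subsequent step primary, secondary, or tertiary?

Step 1: Rate-determining heterolysis of the C–Cl bond gives Cl⁻ and a secondary carbocation.
Step 2: A 1,2-hydride shift from the adjacent cyclopentyl carbon moves the positive charge from the secondary centre to an adjacent carbon, generating a more stable tertiary carbocation.
The cation rearranges from secondary to tertiary via a 1,2-hydride shift from the adjacent cyclopentyl carbon; the tertiary cation is what reacts next.

tertiary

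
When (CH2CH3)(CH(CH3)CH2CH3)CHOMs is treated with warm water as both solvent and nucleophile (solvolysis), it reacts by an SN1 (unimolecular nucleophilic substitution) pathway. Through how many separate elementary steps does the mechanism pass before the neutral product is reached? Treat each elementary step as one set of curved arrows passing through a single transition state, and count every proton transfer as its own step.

Step 1: Rate-determining heterolysis of the C–O bond gives MsO⁻ and a secondary carbocation.
Step 2: A hydride (H with its bonding pair) migrates from the adjacent sec-butyl carbon to the cationic centre — a 1,2-hydride shift — upgrading the secondary cation to a tertiary one.
Step 3: H2O donates an oxygen lone pair into the empty p orbital of the cation, giving a protonated alcohol (an oxonium ion).
Step 4: Deprotonation of the oxonium oxygen by solvent water yields the neutral alcohol.
Total: 4 elementary steps.

4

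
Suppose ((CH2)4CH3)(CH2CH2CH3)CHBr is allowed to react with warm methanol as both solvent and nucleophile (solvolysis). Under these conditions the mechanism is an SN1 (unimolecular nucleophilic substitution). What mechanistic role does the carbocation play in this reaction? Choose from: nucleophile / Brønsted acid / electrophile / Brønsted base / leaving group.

Step 2: A lone pair on the oxygen of CH3OH attacks the carbocation, forming a new C–O σ-bond and an oxonium ion.
The carbocation accepts an electron pair into an empty or π* orbital — it is the electrophile.

electrophile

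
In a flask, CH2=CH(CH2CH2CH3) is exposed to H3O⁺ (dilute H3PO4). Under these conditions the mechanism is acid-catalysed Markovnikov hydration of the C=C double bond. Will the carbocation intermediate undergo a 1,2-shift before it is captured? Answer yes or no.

no

The first-formed carbocation is secondary.
No single 1,2-shift to an adjacent carbon would produce a more-substituted cation than the one already present, so no rearrangement occurs.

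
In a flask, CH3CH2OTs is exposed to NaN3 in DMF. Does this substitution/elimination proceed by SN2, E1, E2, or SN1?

Conditions: a primary substrate with a strong nucleophile in the polar aprotic solvent DMF.
These conditions are the textbook signature of the SN2 pathway.
An unhindered substrate with a strong nucleophile in a polar aprotic solvent favours one-step backside displacement.

SN2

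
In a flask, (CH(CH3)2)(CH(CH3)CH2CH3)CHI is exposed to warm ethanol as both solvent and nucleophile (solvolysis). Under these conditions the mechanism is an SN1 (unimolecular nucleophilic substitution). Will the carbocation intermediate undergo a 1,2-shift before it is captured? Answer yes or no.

The first-formed carbocation is secondary.
The adjacent isopropyl carbon already bears 2 other carbon substituents and has a hydrogen to migrate; after a 1,2-hydride shift from that carbon the positive charge sits on a tertiary centre.
Tertiary is more stable than secondary, so the shift occurs.

yes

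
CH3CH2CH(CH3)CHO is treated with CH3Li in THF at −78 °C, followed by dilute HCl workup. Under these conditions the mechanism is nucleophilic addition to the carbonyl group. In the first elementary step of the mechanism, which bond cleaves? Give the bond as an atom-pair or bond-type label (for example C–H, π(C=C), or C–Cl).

Step 1: A lone pair / filled orbital on the carbanion-like carbon of CH3Li attacks the electrophilic carbonyl carbon; the π(C=O) electrons shift onto oxygen, producing a tetrahedral alkoxide intermediate.
The bond broken in this step is the π(C=O) bond.

π(C=O)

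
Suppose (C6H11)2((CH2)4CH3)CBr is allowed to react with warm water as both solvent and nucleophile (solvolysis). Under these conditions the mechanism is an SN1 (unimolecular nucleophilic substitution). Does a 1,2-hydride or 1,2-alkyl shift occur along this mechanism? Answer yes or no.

The first-formed carbocation is tertiary.
No single 1,2-shift to an adjacent carbon would produce a more-substituted cation than the one already present, so no rearrangement occurs.

no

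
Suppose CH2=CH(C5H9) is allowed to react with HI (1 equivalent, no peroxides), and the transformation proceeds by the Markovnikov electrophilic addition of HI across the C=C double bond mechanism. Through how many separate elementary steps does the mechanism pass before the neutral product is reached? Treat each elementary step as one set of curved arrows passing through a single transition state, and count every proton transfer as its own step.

3

Step 1: Protonation of the alkene by HI: the π bond acts as the nucleophile and picks up H⁺, giving the more stable (Markovnikov) secondary carbocation. The H–I bond breaks heterolytically, releasing I⁻.
Step 2: Carbocation rearrangement: a 1,2-hydride shift from the adjacent cyclopentyl carbon converts the initially-formed secondary cation into the more stable tertiary cation.
Step 3: The I⁻ anion donates a lone pair to the carbocation, forming the new C–I σ-bond and giving the neutral alkyl halide.
Total: 3 elementary steps.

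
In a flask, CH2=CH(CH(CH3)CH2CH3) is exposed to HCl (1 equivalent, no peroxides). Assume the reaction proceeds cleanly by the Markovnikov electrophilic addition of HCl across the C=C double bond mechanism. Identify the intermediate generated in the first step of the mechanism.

Step 1: Protonation of the alkene by HCl: the π bond acts as the nucleophile and picks up H⁺, giving the more stable (Markovnikov) secondary carbocation. The H–Cl bond breaks heterolytically, releasing Cl⁻.
After step 1 the species present is a secondary carbocation.

secondary carbocation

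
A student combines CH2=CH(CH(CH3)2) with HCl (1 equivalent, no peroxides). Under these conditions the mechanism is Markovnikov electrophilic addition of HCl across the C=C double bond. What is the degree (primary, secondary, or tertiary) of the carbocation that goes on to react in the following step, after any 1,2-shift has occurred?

Step 1: Electrophilic addition begins with the π(C=C) electrons forming a bond to the proton of HCl. Following Markovnikov's rule, the resulting cation is secondary. The H–Cl bond breaks heterolytically, releasing Cl⁻.
Step 2: A 1,2-hydride shift from the adjacent isopropyl carbon moves the positive charge from the secondary centre to an adjacent carbon, generating a more stable tertiary carbocation.
The cation rearranges from secondary to tertiary via a 1,2-hydride shift from the adjacent isopropyl carbon; the tertiary cation is what reacts next.

tertiary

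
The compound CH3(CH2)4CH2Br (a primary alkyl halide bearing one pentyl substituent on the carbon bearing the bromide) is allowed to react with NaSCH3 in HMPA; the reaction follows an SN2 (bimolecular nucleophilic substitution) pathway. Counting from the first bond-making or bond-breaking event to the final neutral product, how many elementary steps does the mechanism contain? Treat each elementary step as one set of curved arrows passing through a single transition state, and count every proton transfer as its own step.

1

Step 1: Backside attack by CH3S⁻ on the carbon bearing the bromide: the new C–S bond forms as the C–Br bond breaks, with Walden inversion at carbon.
Total: 1 elementary step.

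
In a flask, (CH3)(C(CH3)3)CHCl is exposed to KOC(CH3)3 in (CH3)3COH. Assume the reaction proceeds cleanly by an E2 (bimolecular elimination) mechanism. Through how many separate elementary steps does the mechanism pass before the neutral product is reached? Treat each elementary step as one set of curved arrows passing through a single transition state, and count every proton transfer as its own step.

1

Step 1: Concerted anti-periplanar elimination: (CH3)3CO⁻ abstracts a β-H while Cl⁻ leaves, and the C–H electrons become the new C=C π bond — all in a single transition state.
Total: 1 elementary step.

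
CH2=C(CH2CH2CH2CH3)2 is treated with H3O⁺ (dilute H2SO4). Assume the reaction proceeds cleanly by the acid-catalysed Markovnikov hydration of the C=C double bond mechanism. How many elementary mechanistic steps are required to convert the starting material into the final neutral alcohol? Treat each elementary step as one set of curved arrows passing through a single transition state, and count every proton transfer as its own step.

Step 1: Electrophilic addition begins with the π(C=C) electrons forming a bond to the proton of H3O⁺. Following Markovnikov's rule, the resulting cation is tertiary. H2O is released.
(No 1,2-shift: no single shift to an adjacent carbon would give a more stable cation.)
Step 2: Nucleophilic capture of the cation by H2O produces the protonated alcohol (an oxonium ion).
Step 3: Deprotonation of the oxonium ion by a water molecule delivers the neutral alcohol and regenerates the acid catalyst.
Total: 3 elementary steps.

3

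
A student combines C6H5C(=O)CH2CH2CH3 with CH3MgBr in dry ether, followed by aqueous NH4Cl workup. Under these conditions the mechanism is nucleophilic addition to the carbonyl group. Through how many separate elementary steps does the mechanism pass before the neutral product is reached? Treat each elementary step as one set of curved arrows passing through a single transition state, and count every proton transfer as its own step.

Step 1: Nucleophilic addition: the carbanion-like carbon of CH3MgBr adds to the carbonyl carbon, pushing the π(C=O) electron pair onto oxygen and giving a tetrahedral alkoxide.
Step 2: On aqueous NH4Cl workup the alkoxide oxygen is protonated, giving an alcohol.
Total: 2 elementary steps.

2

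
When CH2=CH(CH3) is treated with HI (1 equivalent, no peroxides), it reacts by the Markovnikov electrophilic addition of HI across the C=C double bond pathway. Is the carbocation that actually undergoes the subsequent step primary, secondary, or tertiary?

Step 1: The π electrons of the C=C bond attack a proton of HI; Markovnikov addition places the new C–H on the less-substituted alkene carbon, so the positive charge ends up on the more-substituted carbon — a secondary carbocation. The H–I bond breaks heterolytically, releasing I⁻.
No single 1,2-shift to an adjacent carbon would give a more-substituted cation, so no rearrangement occurs.

secondary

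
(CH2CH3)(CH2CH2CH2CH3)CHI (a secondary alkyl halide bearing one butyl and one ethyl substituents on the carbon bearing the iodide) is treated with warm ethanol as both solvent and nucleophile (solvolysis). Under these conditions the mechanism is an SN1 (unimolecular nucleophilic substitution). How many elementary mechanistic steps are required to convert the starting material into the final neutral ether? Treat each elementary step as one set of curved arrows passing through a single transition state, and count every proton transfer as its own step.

3

Step 1: Rate-determining heterolysis of the C–I bond gives I⁻ and a secondary carbocation.
(No 1,2-shift: no single shift to an adjacent carbon would give a more stable cation.)
Step 2: CH3CH2OH donates an oxygen lone pair into the empty p orbital of the cation, giving a protonated ether (an oxonium ion).
Step 3: A second solvent molecule removes the proton on oxygen, giving the neutral ether product.
Total: 3 elementary steps.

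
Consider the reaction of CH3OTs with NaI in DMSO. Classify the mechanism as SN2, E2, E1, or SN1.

Conditions: a methyl substrate with a strong nucleophile in the polar aprotic solvent DMSO.
These conditions are the textbook signature of the SN2 pathway.
An unhindered substrate with a strong nucleophile in a polar aprotic solvent favours one-step backside displacement.

SN2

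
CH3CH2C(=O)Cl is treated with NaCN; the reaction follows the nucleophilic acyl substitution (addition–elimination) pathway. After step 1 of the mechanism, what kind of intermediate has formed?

tetrahedral intermediate

Step 1: A lone pair on the C of CN⁻ attacks the electrophilic acyl carbon; the π(C=O) electrons move onto oxygen, giving a tetrahedral intermediate.
After step 1 the species present is a tetrahedral intermediate.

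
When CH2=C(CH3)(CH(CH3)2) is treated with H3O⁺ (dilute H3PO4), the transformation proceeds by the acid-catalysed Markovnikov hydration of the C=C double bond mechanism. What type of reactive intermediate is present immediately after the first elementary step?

tertiary carbocation

Step 1: The π electrons of the C=C bond attack a proton of H3O⁺; Markovnikov addition places the new C–H on the less-substituted alkene carbon, so the positive charge ends up on the more-substituted carbon — a tertiary carbocation. H2O is released.
After step 1 the species present is a tertiary carbocation.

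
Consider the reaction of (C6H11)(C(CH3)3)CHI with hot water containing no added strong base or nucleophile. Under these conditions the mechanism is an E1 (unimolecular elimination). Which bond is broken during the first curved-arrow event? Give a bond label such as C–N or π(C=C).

C–I

Step 1: The C–I bond breaks with both electrons going to the iodide; I⁻ leaves and a secondary carbocation remains.
The bond broken in this step is the C–I bond.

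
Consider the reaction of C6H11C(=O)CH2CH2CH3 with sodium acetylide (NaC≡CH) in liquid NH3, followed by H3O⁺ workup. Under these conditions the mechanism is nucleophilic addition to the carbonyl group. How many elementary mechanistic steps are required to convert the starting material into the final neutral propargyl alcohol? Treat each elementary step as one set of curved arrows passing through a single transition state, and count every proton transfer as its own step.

2

Step 1: Nucleophilic addition: HC≡C⁻ adds to the carbonyl carbon, pushing the π(C=O) electron pair onto oxygen and giving a tetrahedral alkoxide.
Step 2: Protonation of the alkoxide by H3O⁺ workup furnishes a propargyl alcohol.
Total: 2 elementary steps.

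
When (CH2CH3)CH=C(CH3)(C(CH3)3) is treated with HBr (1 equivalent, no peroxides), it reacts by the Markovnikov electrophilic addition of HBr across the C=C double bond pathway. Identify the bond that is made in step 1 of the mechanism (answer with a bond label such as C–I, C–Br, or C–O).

Step 1: The π electrons of the C=C bond attack a proton of HBr; Markovnikov addition places the new C–H on the less-substituted alkene carbon, so the positive charge ends up on the more-substituted carbon — a tertiary carbocation. The H–Br bond breaks heterolytically, releasing Br⁻.
The bond formed in this step is the C–H bond.

C–H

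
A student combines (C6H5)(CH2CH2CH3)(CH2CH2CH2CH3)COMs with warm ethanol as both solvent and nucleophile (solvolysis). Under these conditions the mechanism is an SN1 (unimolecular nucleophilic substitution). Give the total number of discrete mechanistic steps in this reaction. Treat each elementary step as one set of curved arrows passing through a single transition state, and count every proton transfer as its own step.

3

Step 1: Unassisted departure of MsO⁻ (taking the C–O bonding pair) generates a tertiary carbocation.
(No 1,2-shift: no single shift to an adjacent carbon would give a more stable cation.)
Step 2: A lone pair on the oxygen of CH3CH2OH attacks the carbocation, forming a new C–O σ-bond and an oxonium ion.
Step 3: Deprotonation of the oxonium oxygen by solvent ethanol yields the neutral ether.
Total: 3 elementary steps.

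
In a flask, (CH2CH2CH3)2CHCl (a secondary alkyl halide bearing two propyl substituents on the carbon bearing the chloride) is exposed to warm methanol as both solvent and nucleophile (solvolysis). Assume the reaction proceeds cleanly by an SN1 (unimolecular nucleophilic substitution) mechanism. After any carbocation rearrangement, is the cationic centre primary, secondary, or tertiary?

Step 1: Rate-determining heterolysis of the C–Cl bond gives Cl⁻ and a secondary carbocation.
No single 1,2-shift to an adjacent carbon would give a more-substituted cation, so no rearrangement occurs.

secondary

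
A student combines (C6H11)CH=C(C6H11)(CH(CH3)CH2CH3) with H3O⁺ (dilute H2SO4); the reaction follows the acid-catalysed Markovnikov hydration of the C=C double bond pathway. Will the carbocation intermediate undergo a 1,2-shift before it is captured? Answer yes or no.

no

The first-formed carbocation is tertiary.
No single 1,2-shift to an adjacent carbon would produce a more-substituted cation than the one already present, so no rearrangement occurs.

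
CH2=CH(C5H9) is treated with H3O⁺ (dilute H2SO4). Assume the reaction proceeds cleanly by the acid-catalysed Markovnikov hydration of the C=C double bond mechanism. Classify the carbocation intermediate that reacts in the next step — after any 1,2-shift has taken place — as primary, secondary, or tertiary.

tertiary

Step 1: The π electrons of the C=C bond attack a proton of H3O⁺; Markovnikov addition places the new C–H on the less-substituted alkene carbon, so the positive charge ends up on the more-substituted carbon — a secondary carbocation. H2O is released.
Step 2: A hydride (H with its bonding pair) migrates from the adjacent cyclopentyl carbon to the cationic centre — a 1,2-hydride shift — upgrading the secondary cation to a tertiary one.
The cation rearranges from secondary to tertiary via a 1,2-hydride shift from the adjacent cyclopentyl carbon; the tertiary cation is what reacts next.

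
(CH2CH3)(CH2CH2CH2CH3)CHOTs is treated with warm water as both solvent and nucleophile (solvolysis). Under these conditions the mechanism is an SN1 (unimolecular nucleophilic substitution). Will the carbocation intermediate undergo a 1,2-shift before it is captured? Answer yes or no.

no

The first-formed carbocation is secondary.
No single 1,2-shift to an adjacent carbon would produce a more-substituted cation than the one already present, so no rearrangement occurs.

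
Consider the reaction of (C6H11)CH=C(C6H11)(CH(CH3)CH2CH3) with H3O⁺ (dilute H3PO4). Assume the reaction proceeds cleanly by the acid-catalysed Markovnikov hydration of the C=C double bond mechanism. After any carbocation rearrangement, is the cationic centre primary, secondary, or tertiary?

Step 1: Protonation of the alkene by H3O⁺: the π bond acts as the nucleophile and picks up H⁺, giving the more stable (Markovnikov) tertiary carbocation. H2O is released.
No single 1,2-shift to an adjacent carbon would give a more-substituted cation, so no rearrangement occurs.

tertiary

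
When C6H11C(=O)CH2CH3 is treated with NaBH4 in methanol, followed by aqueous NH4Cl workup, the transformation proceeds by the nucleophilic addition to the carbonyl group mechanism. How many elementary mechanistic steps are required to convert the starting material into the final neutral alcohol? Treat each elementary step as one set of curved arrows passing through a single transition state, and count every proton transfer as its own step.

2

Step 1: A lone pair / filled orbital on H⁻ (delivered from BH4⁻) attacks the electrophilic carbonyl carbon; the π(C=O) electrons shift onto oxygen, producing a tetrahedral alkoxide intermediate.
Step 2: Protonation of the alkoxide by aqueous NH4Cl workup furnishes an alcohol.
Total: 2 elementary steps.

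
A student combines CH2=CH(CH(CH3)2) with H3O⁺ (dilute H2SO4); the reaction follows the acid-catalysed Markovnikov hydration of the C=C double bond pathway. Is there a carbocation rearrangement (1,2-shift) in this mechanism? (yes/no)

The first-formed carbocation is secondary.
The adjacent isopropyl carbon already bears 2 other carbon substituents and has a hydrogen to migrate; after a 1,2-hydride shift from that carbon the positive charge sits on a tertiary centre.
Tertiary is more stable than secondary, so the shift occurs.

yes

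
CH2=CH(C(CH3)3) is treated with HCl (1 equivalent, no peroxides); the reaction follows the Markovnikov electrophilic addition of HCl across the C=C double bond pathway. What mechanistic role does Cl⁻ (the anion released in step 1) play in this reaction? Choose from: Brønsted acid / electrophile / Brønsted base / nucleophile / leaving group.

nucleophile

Step 3: Nucleophilic attack by Cl⁻ on the carbocation completes the addition, giving R–Cl.
Cl⁻ (the anion released in step 1) donates an electron pair to form a new σ-bond to carbon — it is the nucleophile.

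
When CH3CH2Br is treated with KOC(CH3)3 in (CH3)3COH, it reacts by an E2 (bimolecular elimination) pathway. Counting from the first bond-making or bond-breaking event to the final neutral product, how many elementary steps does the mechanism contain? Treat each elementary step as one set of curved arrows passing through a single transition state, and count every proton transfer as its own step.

Step 1: In one step, (CH3)3CO⁻ pulls off a β-proton, the C–Br bond cleaves, and a C=C double bond forms between the α- and β-carbons (E2, anti elimination).
Total: 1 elementary step.

1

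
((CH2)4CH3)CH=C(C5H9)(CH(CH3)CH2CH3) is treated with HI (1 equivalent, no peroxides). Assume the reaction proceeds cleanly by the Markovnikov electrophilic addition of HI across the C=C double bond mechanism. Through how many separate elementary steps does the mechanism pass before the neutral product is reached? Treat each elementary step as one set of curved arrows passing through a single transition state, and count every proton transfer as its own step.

2

Step 1: Electrophilic addition begins with the π(C=C) electrons forming a bond to the proton of HI. Following Markovnikov's rule, the resulting cation is tertiary. The H–I bond breaks heterolytically, releasing I⁻.
(No 1,2-shift: no single shift to an adjacent carbon would give a more stable cation.)
Step 2: The I⁻ anion donates a lone pair to the carbocation, forming the new C–I σ-bond and giving the neutral alkyl halide.
Total: 2 elementary steps.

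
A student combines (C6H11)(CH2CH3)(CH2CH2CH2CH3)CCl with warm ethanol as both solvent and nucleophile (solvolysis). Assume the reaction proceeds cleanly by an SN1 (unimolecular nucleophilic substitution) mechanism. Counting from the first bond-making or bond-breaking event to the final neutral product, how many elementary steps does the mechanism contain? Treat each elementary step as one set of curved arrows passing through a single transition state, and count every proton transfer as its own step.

Step 1: Unassisted departure of Cl⁻ (taking the C–Cl bonding pair) generates a tertiary carbocation.
(No 1,2-shift: no single shift to an adjacent carbon would give a more stable cation.)
Step 2: A lone pair on the oxygen of CH3CH2OH attacks the carbocation, forming a new C–O σ-bond and an oxonium ion.
Step 3: A second solvent molecule removes the proton on oxygen, giving the neutral ether product.
Total: 3 elementary steps.

3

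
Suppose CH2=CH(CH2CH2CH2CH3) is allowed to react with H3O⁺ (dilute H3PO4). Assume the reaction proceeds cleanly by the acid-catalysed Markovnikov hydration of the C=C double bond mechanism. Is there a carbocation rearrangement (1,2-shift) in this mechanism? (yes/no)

The first-formed carbocation is secondary.
No single 1,2-shift to an adjacent carbon would produce a more-substituted cation than the one already present, so no rearrangement occurs.

no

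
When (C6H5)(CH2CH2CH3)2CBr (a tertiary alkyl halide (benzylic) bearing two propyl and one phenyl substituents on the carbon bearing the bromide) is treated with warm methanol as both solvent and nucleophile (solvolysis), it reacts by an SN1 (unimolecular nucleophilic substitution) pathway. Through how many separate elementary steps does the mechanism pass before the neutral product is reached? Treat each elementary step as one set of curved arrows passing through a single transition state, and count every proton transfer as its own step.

Step 1: Unassisted departure of Br⁻ (taking the C–Br bonding pair) generates a tertiary carbocation.
(No 1,2-shift: no single shift to an adjacent carbon would give a more stable cation.)
Step 2: A lone pair on the oxygen of CH3OH attacks the carbocation, forming a new C–O σ-bond and an oxonium ion.
Step 3: Deprotonation of the oxonium oxygen by solvent methanol yields the neutral ether.
Total: 3 elementary steps.

3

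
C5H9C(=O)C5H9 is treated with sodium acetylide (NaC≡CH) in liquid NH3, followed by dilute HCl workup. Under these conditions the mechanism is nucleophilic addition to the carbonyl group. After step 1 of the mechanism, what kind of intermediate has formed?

Step 1: Nucleophilic addition: HC≡C⁻ adds to the carbonyl carbon, pushing the π(C=O) electron pair onto oxygen and giving a tetrahedral alkoxide.
After step 1 the species present is a tetrahedral alkoxide intermediate.

tetrahedral alkoxide intermediate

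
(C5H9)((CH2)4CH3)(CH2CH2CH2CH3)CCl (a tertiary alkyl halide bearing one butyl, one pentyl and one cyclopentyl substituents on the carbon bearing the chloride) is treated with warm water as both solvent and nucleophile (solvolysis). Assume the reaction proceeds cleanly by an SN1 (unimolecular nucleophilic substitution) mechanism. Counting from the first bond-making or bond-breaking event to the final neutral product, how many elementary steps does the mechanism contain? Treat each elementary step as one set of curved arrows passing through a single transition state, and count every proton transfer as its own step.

3

Step 1: Ionisation: the C–Cl σ-bond cleaves heterolytically; both bonding electrons depart with Cl⁻, leaving a tertiary carbocation at the α-carbon.
(No 1,2-shift: no single shift to an adjacent carbon would give a more stable cation.)
Step 2: A lone pair on the oxygen of H2O attacks the carbocation, forming a new C–O σ-bond and an oxonium ion.
Step 3: A second solvent molecule removes the proton on oxygen, giving the neutral alcohol product.
Total: 3 elementary steps.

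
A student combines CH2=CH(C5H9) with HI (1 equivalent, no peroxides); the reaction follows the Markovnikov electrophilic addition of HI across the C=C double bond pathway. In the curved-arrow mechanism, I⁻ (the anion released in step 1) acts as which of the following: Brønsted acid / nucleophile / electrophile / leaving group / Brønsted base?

Step 3: I⁻ captures the cation: a lone pair on I⁻ fills the empty p orbital, producing the alkyl halide product.
I⁻ (the anion released in step 1) donates an electron pair to form a new σ-bond to carbon — it is the nucleophile.

nucleophile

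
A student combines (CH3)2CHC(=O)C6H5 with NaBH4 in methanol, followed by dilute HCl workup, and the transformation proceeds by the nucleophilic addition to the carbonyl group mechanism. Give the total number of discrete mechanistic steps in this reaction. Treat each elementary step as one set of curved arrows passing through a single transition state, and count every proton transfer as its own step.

2

Step 1: A lone pair / filled orbital on H⁻ (delivered from BH4⁻) attacks the electrophilic carbonyl carbon; the π(C=O) electrons shift onto oxygen, producing a tetrahedral alkoxide intermediate.
Step 2: On dilute HCl workup the alkoxide oxygen is protonated, giving an alcohol.
Total: 2 elementary steps.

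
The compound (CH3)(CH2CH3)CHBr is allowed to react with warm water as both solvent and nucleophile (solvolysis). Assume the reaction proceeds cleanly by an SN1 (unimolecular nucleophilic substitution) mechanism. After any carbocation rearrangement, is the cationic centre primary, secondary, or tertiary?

secondary

Step 1: Ionisation: the C–Br σ-bond cleaves heterolytically; both bonding electrons depart with Br⁻, leaving a secondary carbocation at the α-carbon.
No single 1,2-shift to an adjacent carbon would give a more-substituted cation, so no rearrangement occurs.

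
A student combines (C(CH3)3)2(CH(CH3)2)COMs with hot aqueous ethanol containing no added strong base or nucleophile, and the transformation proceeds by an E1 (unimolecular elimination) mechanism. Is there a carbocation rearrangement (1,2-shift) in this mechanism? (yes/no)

no

The first-formed carbocation is tertiary.
No single 1,2-shift to an adjacent carbon would produce a more-substituted cation than the one already present, so no rearrangement occurs.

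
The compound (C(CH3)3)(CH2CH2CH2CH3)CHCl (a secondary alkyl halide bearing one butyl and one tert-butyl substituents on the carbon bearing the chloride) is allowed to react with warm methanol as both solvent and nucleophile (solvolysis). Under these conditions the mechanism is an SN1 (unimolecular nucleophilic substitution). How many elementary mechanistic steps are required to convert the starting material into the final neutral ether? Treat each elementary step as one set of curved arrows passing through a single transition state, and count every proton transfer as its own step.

Step 1: Unassisted departure of Cl⁻ (taking the C–Cl bonding pair) generates a secondary carbocation.
Step 2: Carbocation rearrangement: a 1,2-methyl shift from the adjacent tert-butyl carbon converts the initially-formed secondary cation into the more stable tertiary cation.
Step 3: CH3OH donates an oxygen lone pair into the empty p orbital of the cation, giving a protonated ether (an oxonium ion).
Step 4: Deprotonation of the oxonium oxygen by solvent methanol yields the neutral ether.
Total: 4 elementary steps.

4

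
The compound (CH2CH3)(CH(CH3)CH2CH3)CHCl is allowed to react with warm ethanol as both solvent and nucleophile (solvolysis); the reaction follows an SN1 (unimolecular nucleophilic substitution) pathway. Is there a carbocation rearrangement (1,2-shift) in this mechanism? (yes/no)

yes

The first-formed carbocation is secondary.
The adjacent sec-butyl carbon already bears 2 other carbon substituents and has a hydrogen to migrate; after a 1,2-hydride shift from that carbon the positive charge sits on a tertiary centre.
Tertiary is more stable than secondary, so the shift occurs.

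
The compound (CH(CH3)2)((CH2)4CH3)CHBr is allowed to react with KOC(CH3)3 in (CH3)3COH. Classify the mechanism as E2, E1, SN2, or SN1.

E2

Conditions: a strong/bulky base with a secondary substrate bearing a β-hydrogen.
These conditions are the textbook signature of the E2 pathway.
A strong (often hindered) base removes a β-H in concert with loss of the leaving group — bimolecular elimination.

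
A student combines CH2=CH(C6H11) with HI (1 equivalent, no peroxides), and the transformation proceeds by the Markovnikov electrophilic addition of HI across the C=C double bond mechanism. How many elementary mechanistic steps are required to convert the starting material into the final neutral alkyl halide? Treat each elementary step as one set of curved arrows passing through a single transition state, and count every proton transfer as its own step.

Step 1: Electrophilic addition begins with the π(C=C) electrons forming a bond to the proton of HI. Following Markovnikov's rule, the resulting cation is secondary. The H–I bond breaks heterolytically, releasing I⁻.
Step 2: A hydride (H with its bonding pair) migrates from the adjacent cyclohexyl carbon to the cationic centre — a 1,2-hydride shift — upgrading the secondary cation to a tertiary one.
Step 3: Nucleophilic attack by I⁻ on the carbocation completes the addition, giving R–I.
Total: 3 elementary steps.

3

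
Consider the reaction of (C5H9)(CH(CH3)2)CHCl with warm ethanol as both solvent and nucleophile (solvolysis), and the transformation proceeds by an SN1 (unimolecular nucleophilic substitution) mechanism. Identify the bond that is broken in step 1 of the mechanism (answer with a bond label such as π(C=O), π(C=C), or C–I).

Step 1: Unassisted departure of Cl⁻ (taking the C–Cl bonding pair) generates a secondary carbocation.
The bond broken in this step is the C–Cl bond.

C–Cl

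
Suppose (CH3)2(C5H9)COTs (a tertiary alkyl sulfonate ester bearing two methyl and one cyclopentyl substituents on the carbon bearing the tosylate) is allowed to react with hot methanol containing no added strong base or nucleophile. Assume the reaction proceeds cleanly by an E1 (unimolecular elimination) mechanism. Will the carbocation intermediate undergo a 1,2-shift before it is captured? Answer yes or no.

no

The first-formed carbocation is tertiary.
No single 1,2-shift to an adjacent carbon would produce a more-substituted cation than the one already present, so no rearrangement occurs.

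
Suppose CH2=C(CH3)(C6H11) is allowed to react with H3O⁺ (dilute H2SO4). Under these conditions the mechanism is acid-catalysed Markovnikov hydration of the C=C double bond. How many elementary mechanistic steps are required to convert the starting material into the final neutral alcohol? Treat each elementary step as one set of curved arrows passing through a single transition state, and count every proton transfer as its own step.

3

Step 1: Protonation of the alkene by H3O⁺: the π bond acts as the nucleophile and picks up H⁺, giving the more stable (Markovnikov) tertiary carbocation. H2O is released.
(No 1,2-shift: no single shift to an adjacent carbon would give a more stable cation.)
Step 2: Nucleophilic capture of the cation by H2O produces the protonated alcohol (an oxonium ion).
Step 3: H2O removes a proton from the oxonium oxygen, regenerating H3O⁺ and giving the neutral alcohol.
Total: 3 elementary steps.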